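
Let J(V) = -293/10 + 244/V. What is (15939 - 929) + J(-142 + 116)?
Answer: 1946271/130 ≈ 14971.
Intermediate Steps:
J(V) = -293/10 + 244/V (J(V) = -293*1/10 + 244/V = -293/10 + 244/V)
(15939 - 929) + J(-142 + 116) = (15939 - 929) + (-293/10 + 244/(-142 + 116)) = 15010 + (-293/10 + 244/(-26)) = 15010 + (-293/10 + 244*(-1/26)) = 15010 + (-293/10 - 122/13) = 15010 - 5029/130 = 1946271/130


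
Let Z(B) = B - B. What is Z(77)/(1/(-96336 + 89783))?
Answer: 0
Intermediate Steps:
Z(B) = 0
Z(77)/(1/(-96336 + 89783)) = 0/(1/(-96336 + 89783)) = 0/(1/(-6553)) = 0/(-1/6553) = 0*(-6553) = 0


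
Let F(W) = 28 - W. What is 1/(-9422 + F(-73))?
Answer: -1/9321 ≈ -0.00010728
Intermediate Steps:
1/(-9422 + F(-73)) = 1/(-9422 + (28 - 1*(-73))) = 1/(-9422 + (28 + 73)) = 1/(-9422 + 101) = 1/(-9321) = -1/9321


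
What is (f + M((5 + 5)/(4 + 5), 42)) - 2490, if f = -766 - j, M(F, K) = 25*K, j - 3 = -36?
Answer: -2173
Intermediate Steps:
j = -33 (j = 3 - 36 = -33)
f = -733 (f = -766 - 1*(-33) = -766 + 33 = -733)
(f + M((5 + 5)/(4 + 5), 42)) - 2490 = (-733 + 25*42) - 2490 = (-733 + 1050) - 2490 = 317 - 2490 = -2173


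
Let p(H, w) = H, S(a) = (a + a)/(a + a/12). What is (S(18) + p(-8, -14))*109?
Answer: -8720/13 ≈ -670.77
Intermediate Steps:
S(a) = 24/13 (S(a) = (2*a)/(a + a*(1/12)) = (2*a)/(a + a/12) = (2*a)/((13*a/12)) = (2*a)*(12/(13*a)) = 24/13)
(S(18) + p(-8, -14))*109 = (24/13 - 8)*109 = -80/13*109 = -8720/13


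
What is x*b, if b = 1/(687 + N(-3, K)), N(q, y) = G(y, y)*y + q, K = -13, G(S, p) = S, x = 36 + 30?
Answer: 66/853 ≈ 0.077374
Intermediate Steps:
x = 66
N(q, y) = q + y² (N(q, y) = y*y + q = y² + q = q + y²)
b = 1/853 (b = 1/(687 + (-3 + (-13)²)) = 1/(687 + (-3 + 169)) = 1/(687 + 166) = 1/853 ≈ 0.0011723)
x*b = 66*(1/853) = 66/853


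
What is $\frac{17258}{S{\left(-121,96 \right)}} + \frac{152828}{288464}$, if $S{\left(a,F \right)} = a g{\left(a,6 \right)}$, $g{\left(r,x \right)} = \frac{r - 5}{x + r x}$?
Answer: $- \frac{411163271}{504812} \approx -814.49$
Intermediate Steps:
$g{\left(r,x \right)} = \frac{-5 + r}{x + r x}$
$S{\left(a,F \right)} = \frac{a \left(-5 + a\right)}{6 \left(1 + a\right)}$ ($S{\left(a,F \right)} = a \frac{-5 + a}{6 \left(1 + a\right)} = \frac{a \left(-5 + a\right)}{6 \left(1 + a\right)}$)
$\frac{17258}{S{\left(-121,96 \right)}} + \frac{152828}{288464} = \frac{17258}{\frac{1}{6} \left(-121\right) \frac{1}{1 - 121} \left(-5 - 121\right)} + \frac{152828}{288464} = \frac{17258}{\frac{1}{6} \left(-121\right) \frac{1}{-120} \left(-126\right)} + 152828 \cdot \frac{1}{288464} = \frac{17258}{\frac{1}{6} \left(-121\right) \left(- \frac{1}{120}\right) \left(-126\right)} + \frac{38207}{72116} = \frac{17258}{- \frac{847}{40}} + \frac{38207}{72116} = 17258 \left(- \frac{40}{847}\right) + \frac{38207}{72116} = - \frac{690320}{847} + \frac{38207}{72116} = - \frac{411163271}{504812}$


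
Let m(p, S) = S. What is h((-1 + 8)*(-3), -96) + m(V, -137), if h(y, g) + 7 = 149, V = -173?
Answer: 5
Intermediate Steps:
h(y, g) = 142 (h(y, g) = -7 + 149 = 142)
h((-1 + 8)*(-3), -96) + m(V, -137) = 142 - 137 = 5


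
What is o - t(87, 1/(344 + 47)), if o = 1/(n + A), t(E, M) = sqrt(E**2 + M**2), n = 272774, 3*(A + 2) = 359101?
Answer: 3/1177417 - sqrt(1157156290)/391 ≈ -87.000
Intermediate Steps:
A = 359095/3 (A = -2 + (1/3)*359101 = -2 + 359101/3 = 359095/3 ≈ 1.1970e+5)
o = 3/1177417 (o = 1/(272774 + 359095/3) = 1/(1177417/3) = 3/1177417 ≈ 2.5479e-6)
o - t(87, 1/(344 + 47)) = 3/1177417 - sqrt(87**2 + (1/(344 + 47))**2) = 3/1177417 - sqrt(7569 + (1/391)**2) = 3/1177417 - sqrt(7569 + 1/152881) = 3/1177417 - sqrt(1157156290/152881) = 3/1177417 - sqrt(1157156290)/391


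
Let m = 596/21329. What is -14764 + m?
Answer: -314900760/21329 ≈ -14764.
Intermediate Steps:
m = 596/21329 (m = 596*(1/21329) = 596/21329 ≈ 0.027943)
-14764 + m = -14764 + 596/21329 = -314900760/21329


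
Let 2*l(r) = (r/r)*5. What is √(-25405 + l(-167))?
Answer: 3*I*√11290/2 ≈ 159.38*I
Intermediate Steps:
l(r) = 5/2 (l(r) = ((r/r)*5)/2 = (1*5)/2 = (½)*5 = 5/2)
√(-25405 + l(-167)) = √(-25405 + 5/2) = √(-50805/2) = 3*I*√11290/2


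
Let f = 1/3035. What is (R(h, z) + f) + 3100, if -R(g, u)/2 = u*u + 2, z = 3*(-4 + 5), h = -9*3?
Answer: 9341731/3035 ≈ 3078.0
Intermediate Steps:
h = -27
f = 1/3035 ≈ 0.00032949
z = 3 (z = 3*1 = 3)
R(g, u) = -4 - 2*u² (R(g, u) = -2*(u*u + 2) = -2*(u² + 2) = -2*(2 + u²) = -4 - 2*u²)
(R(h, z) + f) + 3100 = ((-4 - 2*3²) + 1/3035) + 3100 = ((-4 - 2*9) + 1/3035) + 3100 = ((-4 - 18) + 1/3035) + 3100 = (-22 + 1/3035) + 3100 = -66769/3035 + 3100 = 9341731/3035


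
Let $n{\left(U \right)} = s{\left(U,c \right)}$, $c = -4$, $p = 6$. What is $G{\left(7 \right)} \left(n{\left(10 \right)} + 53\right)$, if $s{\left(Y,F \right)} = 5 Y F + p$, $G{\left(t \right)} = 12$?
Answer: $-1692$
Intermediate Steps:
$s{\left(Y,F \right)} = 6 + 5 F Y$ ($s{\left(Y,F \right)} = 5 Y F + 6 = 5 F Y + 6 = 6 + 5 F Y$)
$n{\left(U \right)} = 6 - 20 U$ ($n{\left(U \right)} = 6 + 5 \left(-4\right) U = 6 - 20 U$)
$G{\left(7 \right)} \left(n{\left(10 \right)} + 53\right) = 12 \left(\left(6 - 200\right) + 53\right) = 12 \left(-194 + 53\right) = 12 \left(-141\right) = -1692$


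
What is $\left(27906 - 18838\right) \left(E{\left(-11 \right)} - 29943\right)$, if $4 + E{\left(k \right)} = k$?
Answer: $-271659144$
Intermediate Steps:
$E{\left(k \right)} = -4 + k$
$\left(27906 - 18838\right) \left(E{\left(-11 \right)} - 29943\right) = \left(27906 - 18838\right) \left(\left(-4 - 11\right) - 29943\right) = \left(27906 - 18838\right) \left(-15 - 29943\right) = 9068 \left(-29958\right) = -271659144$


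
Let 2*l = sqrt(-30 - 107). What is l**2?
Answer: -137/4 ≈ -34.250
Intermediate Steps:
l = I*sqrt(137)/2 (l = sqrt(-30 - 107)/2 = sqrt(-137)/2 = (I*sqrt(137))/2 = I*sqrt(137)/2 ≈ 5.8523*I)
l**2 = (I*sqrt(137)/2)**2 = -137/4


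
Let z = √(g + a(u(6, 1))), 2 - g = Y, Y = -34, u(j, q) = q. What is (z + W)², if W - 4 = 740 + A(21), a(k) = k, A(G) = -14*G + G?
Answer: (471 + √37)² ≈ 2.2761e+5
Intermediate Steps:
A(G) = -13*G
g = 36 (g = 2 - 1*(-34) = 2 + 34 = 36)
W = 471 (W = 4 + (740 - 13*21) = 4 + (740 - 273) = 4 + 467 = 471)
z = √37 (z = √(36 + 1) = √37 ≈ 6.0828)
(z + W)² = (√37 + 471)² = (471 + √37)²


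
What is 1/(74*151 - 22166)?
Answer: -1/10992 ≈ -9.0975e-5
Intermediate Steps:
1/(74*151 - 22166) = 1/(11174 - 22166) = 1/(-10992) = -1/10992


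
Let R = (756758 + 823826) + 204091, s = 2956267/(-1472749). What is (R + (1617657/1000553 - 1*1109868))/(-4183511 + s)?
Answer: -497186650021838036/3082335888664348659 ≈ -0.16130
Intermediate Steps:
s = -2956267/1472749 (s = 2956267*(-1/1472749) = -2956267/1472749 ≈ -2.0073)
R = 1784675 (R = 1580584 + 204091 = 1784675)
(R + (1617657/1000553 - 1*1109868))/(-4183511 + s) = (1784675 + (1617657/1000553 - 1*1109868))/(-4183511 - 2956267/1472749) = (1784675 + (1617657*(1/1000553) - 1109868))/(-6161264598006/1472749) = (1784675 + (1617657/1000553 - 1109868))*(-1472749/6161264598006) = (1784675 - 1110480139347/1000553)*(-1472749/6161264598006) = (675181785928/1000553)*(-1472749/6161264598006) = -497186650021838036/3082335888664348659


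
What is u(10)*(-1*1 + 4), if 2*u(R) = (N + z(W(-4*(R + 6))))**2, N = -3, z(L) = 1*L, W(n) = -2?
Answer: 75/2 ≈ 37.500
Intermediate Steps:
z(L) = L
u(R) = 25/2 (u(R) = (-3 - 2)**2/2 = (1/2)*(-5)**2 = (1/2)*25 = 25/2)
u(10)*(-1*1 + 4) = 25*(-1*1 + 4)/2 = 25*(-1 + 4)/2 = (25/2)*3 = 75/2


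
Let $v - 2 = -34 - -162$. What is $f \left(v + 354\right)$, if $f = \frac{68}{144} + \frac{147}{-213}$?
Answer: $- \frac{67397}{639} \approx -105.47$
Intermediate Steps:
$v = 130$ ($v = 2 - -128 = 2 + \left(-34 + 162\right) = 2 + 128 = 130$)
$f = - \frac{557}{2556}$ ($f = 68 \cdot \frac{1}{144} + 147 \left(- \frac{1}{213}\right) = \frac{17}{36} - \frac{49}{71} = - \frac{557}{2556} \approx -0.21792$)
$f \left(v + 354\right) = - \frac{557 \left(130 + 354\right)}{2556} = \left(- \frac{557}{2556}\right) 484 = - \frac{67397}{639}$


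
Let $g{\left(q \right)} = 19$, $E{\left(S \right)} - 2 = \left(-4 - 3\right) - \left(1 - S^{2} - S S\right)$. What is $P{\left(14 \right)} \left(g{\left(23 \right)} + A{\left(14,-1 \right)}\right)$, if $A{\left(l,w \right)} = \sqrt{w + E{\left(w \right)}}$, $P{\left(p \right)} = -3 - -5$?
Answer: $38 + 2 i \sqrt{5} \approx 38.0 + 4.4721 i$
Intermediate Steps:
$E{\left(S \right)} = -6 + 2 S^{2}$ ($E{\left(S \right)} = 2 - \left(8 - S^{2} - S S\right) = 2 + \left(-7 + \left(\left(S^{2} + S^{2}\right) - 1\right)\right) = 2 + \left(-7 + \left(2 S^{2} - 1\right)\right) = 2 + \left(-7 + \left(-1 + 2 S^{2}\right)\right) = 2 + \left(-8 + 2 S^{2}\right) = -6 + 2 S^{2}$)
$P{\left(p \right)} = 2$ ($P{\left(p \right)} = -3 + 5 = 2$)
$A{\left(l,w \right)} = \sqrt{-6 + w + 2 w^{2}}$ ($A{\left(l,w \right)} = \sqrt{w + \left(-6 + 2 w^{2}\right)} = \sqrt{-6 + w + 2 w^{2}}$)
$P{\left(14 \right)} \left(g{\left(23 \right)} + A{\left(14,-1 \right)}\right) = 2 \left(19 + \sqrt{-6 - 1 + 2 \left(-1\right)^{2}}\right) = 2 \left(19 + \sqrt{-6 - 1 + 2 \cdot 1}\right) = 2 \left(19 + \sqrt{-6 - 1 + 2}\right) = 2 \left(19 + \sqrt{-5}\right) = 2 \left(19 + i \sqrt{5}\right) = 38 + 2 i \sqrt{5}$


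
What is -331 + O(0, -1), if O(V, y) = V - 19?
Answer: -350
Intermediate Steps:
O(V, y) = -19 + V
-331 + O(0, -1) = -331 + (-19 + 0) = -331 - 19 = -350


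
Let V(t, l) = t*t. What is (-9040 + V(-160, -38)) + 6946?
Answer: 23506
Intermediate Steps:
V(t, l) = t²
(-9040 + V(-160, -38)) + 6946 = (-9040 + (-160)²) + 6946 = (-9040 + 25600) + 6946 = 16560 + 6946 = 23506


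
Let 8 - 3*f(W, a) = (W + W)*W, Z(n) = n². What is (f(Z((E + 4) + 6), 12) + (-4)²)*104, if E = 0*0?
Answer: -691392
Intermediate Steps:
E = 0
f(W, a) = 8/3 - 2*W²/3 (f(W, a) = 8/3 - (W + W)*W/3 = 8/3 - 2*W*W/3 = 8/3 - 2*W²/3)
(f(Z((E + 4) + 6), 12) + (-4)²)*104 = ((8/3 - 2*((0 + 4) + 6)⁴/3) + (-4)²)*104 = ((8/3 - 2*(4 + 6)⁴/3) + 16)*104 = ((8/3 - 2*(10²)²/3) + 16)*104 = ((8/3 - ⅔*100²) + 16)*104 = ((8/3 - ⅔*10000) + 16)*104 = ((8/3 - 20000/3) + 16)*104 = (-6664 + 16)*104 = -6648*104 = -691392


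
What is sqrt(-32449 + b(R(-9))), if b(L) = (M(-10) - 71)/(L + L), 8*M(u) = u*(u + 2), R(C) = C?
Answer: I*sqrt(1168042)/6 ≈ 180.13*I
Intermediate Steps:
M(u) = u*(2 + u)/8 (M(u) = (u*(u + 2))/8 = (u*(2 + u))/8 = u*(2 + u)/8)
b(L) = -61/(2*L) (b(L) = ((1/8)*(-10)*(2 - 10) - 71)/(L + L) = ((1/8)*(-10)*(-8) - 71)/((2*L)) = (10 - 71)*(1/(2*L)) = -61/(2*L))
sqrt(-32449 + b(R(-9))) = sqrt(-32449 - 61/2/(-9)) = sqrt(-32449 - 61/2*(-1/9)) = sqrt(-32449 + 61/18) = sqrt(-584021/18) = I*sqrt(1168042)/6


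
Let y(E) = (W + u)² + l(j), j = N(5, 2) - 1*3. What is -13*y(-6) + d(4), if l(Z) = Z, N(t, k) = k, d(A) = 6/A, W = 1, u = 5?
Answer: -907/2 ≈ -453.50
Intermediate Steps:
j = -1 (j = 2 - 1*3 = 2 - 3 = -1)
y(E) = 35 (y(E) = (1 + 5)² - 1 = 6² - 1 = 36 - 1 = 35)
-13*y(-6) + d(4) = -13*35 + 6/4 = -455 + 6*(¼) = -455 + 3/2 = -907/2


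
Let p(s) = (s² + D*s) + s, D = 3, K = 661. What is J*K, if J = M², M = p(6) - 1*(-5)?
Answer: 2792725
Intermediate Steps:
p(s) = s² + 4*s (p(s) = (s² + 3*s) + s = s² + 4*s)
M = 65 (M = 6*(4 + 6) - 1*(-5) = 6*10 + 5 = 60 + 5 = 65)
J = 4225 (J = 65² = 4225)
J*K = 4225*661 = 2792725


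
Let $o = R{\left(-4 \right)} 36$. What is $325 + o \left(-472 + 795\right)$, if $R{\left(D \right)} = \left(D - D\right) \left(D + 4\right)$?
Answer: $325$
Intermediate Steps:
$R{\left(D \right)} = 0$ ($R{\left(D \right)} = 0 \left(4 + D\right) = 0$)
$o = 0$ ($o = 0 \cdot 36 = 0$)
$325 + o \left(-472 + 795\right) = 325 + 0 \left(-472 + 795\right) = 325 + 0 \cdot 323 = 325 + 0 = 325$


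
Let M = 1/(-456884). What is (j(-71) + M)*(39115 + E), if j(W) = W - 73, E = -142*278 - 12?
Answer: 24540153781/456884 ≈ 53712.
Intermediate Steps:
E = -39488 (E = -39476 - 12 = -39488)
M = -1/456884 ≈ -2.1887e-6
j(W) = -73 + W
(j(-71) + M)*(39115 + E) = ((-73 - 71) - 1/456884)*(39115 - 39488) = (-144 - 1/456884)*(-373) = -65791297/456884*(-373) = 24540153781/456884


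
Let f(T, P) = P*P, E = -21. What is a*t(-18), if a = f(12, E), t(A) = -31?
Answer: -13671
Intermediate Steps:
f(T, P) = P²
a = 441 (a = (-21)² = 441)
a*t(-18) = 441*(-31) = -13671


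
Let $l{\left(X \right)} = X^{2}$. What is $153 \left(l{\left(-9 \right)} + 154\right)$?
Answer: $35955$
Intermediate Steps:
$153 \left(l{\left(-9 \right)} + 154\right) = 153 \left(\left(-9\right)^{2} + 154\right) = 153 \left(81 + 154\right) = 153 \cdot 235 = 35955$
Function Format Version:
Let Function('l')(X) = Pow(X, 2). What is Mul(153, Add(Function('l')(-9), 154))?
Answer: 35955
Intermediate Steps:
Mul(153, Add(Function('l')(-9), 154)) = Mul(153, Add(Pow(-9, 2), 154)) = Mul(153, Add(81, 154)) = Mul(153, 235) = 35955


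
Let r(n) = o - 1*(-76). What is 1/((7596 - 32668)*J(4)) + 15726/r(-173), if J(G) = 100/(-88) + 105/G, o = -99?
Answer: -108920477893/159301220 ≈ -683.74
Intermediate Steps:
r(n) = -23 (r(n) = -99 - 1*(-76) = -99 + 76 = -23)
J(G) = -25/22 + 105/G (J(G) = 100*(-1/88) + 105/G = -25/22 + 105/G)
1/((7596 - 32668)*J(4)) + 15726/r(-173) = 1/((7596 - 32668)*(-25/22 + 105/4)) + 15726/(-23) = 1/((-25072)*(-25/22 + 105*(1/4))) + 15726*(-1/23) = -1/(25072*(-25/22 + 105/4)) - 15726/23 = -1/(25072*1105/44) - 15726/23 = -1/25072*44/1105 - 15726/23 = -11/6926140 - 15726/23 = -108920477893/159301220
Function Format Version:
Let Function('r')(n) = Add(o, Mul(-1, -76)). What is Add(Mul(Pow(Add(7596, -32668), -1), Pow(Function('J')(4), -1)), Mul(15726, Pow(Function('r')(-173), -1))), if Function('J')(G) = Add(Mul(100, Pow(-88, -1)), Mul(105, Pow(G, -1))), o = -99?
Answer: Rational(-108920477893, 159301220) ≈ -683.74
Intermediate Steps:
Function('r')(n) = -23 (Function('r')(n) = Add(-99, Mul(-1, -76)) = Add(-99, 76) = -23)
Function('J')(G) = Add(Rational(-25, 22), Mul(105, Pow(G, -1))) (Function('J')(G) = Add(Mul(100, Rational(-1, 88)), Mul(105, Pow(G, -1))) = Add(Rational(-25, 22), Mul(105, Pow(G, -1))))
Add(Mul(Pow(Add(7596, -32668), -1), Pow(Function('J')(4), -1)), Mul(15726, Pow(Function('r')(-173), -1))) = Add(Mul(Pow(Add(7596, -32668), -1), Pow(Add(Rational(-25, 22), Mul(105, Pow(4, -1))), -1)), Mul(15726, Pow(-23, -1))) = Add(Mul(Pow(-25072, -1), Pow(Add(Rational(-25, 22), Mul(105, Rational(1, 4))), -1)), Mul(15726, Rational(-1, 23))) = Add(Mul(Rational(-1, 25072), Pow(Add(Rational(-25, 22), Rational(105, 4)), -1)), Rational(-15726, 23)) = Add(Mul(Rational(-1, 25072), Pow(Rational(1105, 44), -1)), Rational(-15726, 23)) = Add(Mul(Rational(-1, 25072), Rational(44, 1105)), Rational(-15726, 23)) = Add(Rational(-11, 6926140), Rational(-15726, 23)) = Rational(-108920477893, 159301220)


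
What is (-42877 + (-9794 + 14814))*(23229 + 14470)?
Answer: -1427171043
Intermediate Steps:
(-42877 + (-9794 + 14814))*(23229 + 14470) = (-42877 + 5020)*37699 = -37857*37699 = -1427171043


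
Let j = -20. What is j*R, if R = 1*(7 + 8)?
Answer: -300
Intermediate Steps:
R = 15 (R = 1*15 = 15)
j*R = -20*15 = -300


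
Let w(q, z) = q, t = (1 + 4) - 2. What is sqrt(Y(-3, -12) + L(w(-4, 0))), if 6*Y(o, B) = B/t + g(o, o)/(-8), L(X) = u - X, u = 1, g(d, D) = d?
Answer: sqrt(633)/12 ≈ 2.0966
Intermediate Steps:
t = 3 (t = 5 - 2 = 3)
L(X) = 1 - X
Y(o, B) = -o/48 + B/18 (Y(o, B) = (B/3 + o/(-8))/6 = (B*(1/3) + o*(-1/8))/6 = (B/3 - o/8)/6 = (-o/8 + B/3)/6 = -o/48 + B/18)
sqrt(Y(-3, -12) + L(w(-4, 0))) = sqrt((-1/48*(-3) + (1/18)*(-12)) + (1 - 1*(-4))) = sqrt((1/16 - 2/3) + (1 + 4)) = sqrt(-29/48 + 5) = sqrt(211/48) = sqrt(633)/12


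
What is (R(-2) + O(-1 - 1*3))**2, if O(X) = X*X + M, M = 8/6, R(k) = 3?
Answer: 3721/9 ≈ 413.44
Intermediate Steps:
M = 4/3 (M = 8*(1/6) = 4/3 ≈ 1.3333)
O(X) = 4/3 + X**2 (O(X) = X*X + 4/3 = X**2 + 4/3 = 4/3 + X**2)
(R(-2) + O(-1 - 1*3))**2 = (3 + (4/3 + (-1 - 1*3)**2))**2 = (3 + (4/3 + (-1 - 3)**2))**2 = (3 + (4/3 + (-4)**2))**2 = (3 + (4/3 + 16))**2 = (3 + 52/3)**2 = (61/3)**2 = 3721/9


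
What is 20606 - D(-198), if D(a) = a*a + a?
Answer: -18400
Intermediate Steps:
D(a) = a + a² (D(a) = a² + a = a + a²)
20606 - D(-198) = 20606 - (-198)*(1 - 198) = 20606 - (-198)*(-197) = 20606 - 1*39006 = 20606 - 39006 = -18400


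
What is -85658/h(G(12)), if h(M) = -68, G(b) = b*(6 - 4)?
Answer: 42829/34 ≈ 1259.7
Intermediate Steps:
G(b) = 2*b (G(b) = b*2 = 2*b)
-85658/h(G(12)) = -85658/(-68) = -85658*(-1/68) = 42829/34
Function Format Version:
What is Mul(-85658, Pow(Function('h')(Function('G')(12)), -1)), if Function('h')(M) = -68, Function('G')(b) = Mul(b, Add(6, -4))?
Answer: Rational(42829, 34) ≈ 1259.7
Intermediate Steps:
Function('G')(b) = Mul(2, b) (Function('G')(b) = Mul(b, 2) = Mul(2, b))
Mul(-85658, Pow(Function('h')(Function('G')(12)), -1)) = Mul(-85658, Pow(-68, -1)) = Mul(-85658, Rational(-1, 68)) = Rational(42829, 34)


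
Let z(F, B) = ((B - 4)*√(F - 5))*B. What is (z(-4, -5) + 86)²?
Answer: -10829 + 23220*I ≈ -10829.0 + 23220.0*I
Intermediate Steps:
z(F, B) = B*√(-5 + F)*(-4 + B) (z(F, B) = ((-4 + B)*√(-5 + F))*B = (√(-5 + F)*(-4 + B))*B = B*√(-5 + F)*(-4 + B))
(z(-4, -5) + 86)² = (-5*√(-5 - 4)*(-4 - 5) + 86)² = (-5*√(-9)*(-9) + 86)² = (-5*3*I*(-9) + 86)² = (135*I + 86)² = (86 + 135*I)²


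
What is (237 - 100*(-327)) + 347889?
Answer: 380826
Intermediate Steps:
(237 - 100*(-327)) + 347889 = (237 + 32700) + 347889 = 32937 + 347889 = 380826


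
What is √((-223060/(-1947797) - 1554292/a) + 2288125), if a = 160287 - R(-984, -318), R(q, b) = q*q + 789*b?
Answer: √2693906678677402839629223939981/1085053431399 ≈ 1512.7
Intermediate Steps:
R(q, b) = q² + 789*b
a = -557067 (a = 160287 - ((-984)² + 789*(-318)) = 160287 - (968256 - 250902) = 160287 - 1*717354 = 160287 - 717354 = -557067)
√((-223060/(-1947797) - 1554292/a) + 2288125) = √((-223060/(-1947797) - 1554292/(-557067)) + 2288125) = √((-223060*(-1/1947797) - 1554292*(-1/557067)) + 2288125) = √((223060/1947797 + 1554292/557067) + 2288125) = √(3151704659744/1085053431399 + 2288125) = √(2482741034424496619/1085053431399) = √2693906678677402839629223939981/1085053431399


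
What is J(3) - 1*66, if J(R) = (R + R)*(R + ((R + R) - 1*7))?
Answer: -54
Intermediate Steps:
J(R) = 2*R*(-7 + 3*R) (J(R) = (2*R)*(R + (2*R - 7)) = (2*R)*(R + (-7 + 2*R)) = (2*R)*(-7 + 3*R) = 2*R*(-7 + 3*R))
J(3) - 1*66 = 2*3*(-7 + 3*3) - 1*66 = 2*3*(-7 + 9) - 66 = 2*3*2 - 66 = 12 - 66 = -54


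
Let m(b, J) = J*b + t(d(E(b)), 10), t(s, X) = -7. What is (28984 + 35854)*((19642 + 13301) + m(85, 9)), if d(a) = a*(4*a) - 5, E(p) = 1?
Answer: 2185105438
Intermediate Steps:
d(a) = -5 + 4*a**2 (d(a) = 4*a**2 - 5 = -5 + 4*a**2)
m(b, J) = -7 + J*b (m(b, J) = J*b - 7 = -7 + J*b)
(28984 + 35854)*((19642 + 13301) + m(85, 9)) = (28984 + 35854)*((19642 + 13301) + (-7 + 9*85)) = 64838*(32943 + (-7 + 765)) = 64838*(32943 + 758) = 64838*33701 = 2185105438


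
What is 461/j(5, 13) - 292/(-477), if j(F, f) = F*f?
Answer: 238877/31005 ≈ 7.7045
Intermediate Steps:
461/j(5, 13) - 292/(-477) = 461/((5*13)) - 292/(-477) = 461/65 - 292*(-1/477) = 461*(1/65) + 292/477 = 461/65 + 292/477 = 238877/31005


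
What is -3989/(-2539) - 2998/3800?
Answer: 3773139/4824100 ≈ 0.78214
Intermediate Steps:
-3989/(-2539) - 2998/3800 = -3989*(-1/2539) - 2998*1/3800 = 3989/2539 - 1499/1900 = 3773139/4824100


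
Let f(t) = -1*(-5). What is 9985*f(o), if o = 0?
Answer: 49925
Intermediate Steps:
f(t) = 5
9985*f(o) = 9985*5 = 49925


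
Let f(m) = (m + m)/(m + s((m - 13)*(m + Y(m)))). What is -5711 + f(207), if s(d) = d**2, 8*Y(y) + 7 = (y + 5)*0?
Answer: -146115738083807/25584965521 ≈ -5711.0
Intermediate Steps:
Y(y) = -7/8 (Y(y) = -7/8 + ((y + 5)*0)/8 = -7/8 + ((5 + y)*0)/8 = -7/8 + (1/8)*0 = -7/8 + 0 = -7/8)
f(m) = 2*m/(m + (-13 + m)**2*(-7/8 + m)**2) (f(m) = (m + m)/(m + ((m - 13)*(m - 7/8))**2) = (2*m)/(m + ((-13 + m)*(-7/8 + m))**2) = (2*m)/(m + (-13 + m)**2*(-7/8 + m)**2) = 2*m/(m + (-13 + m)**2*(-7/8 + m)**2))
-5711 + f(207) = -5711 + 128*207/((91 - 111*207 + 8*207**2)**2 + 64*207) = -5711 + 128*207/((91 - 22977 + 8*42849)**2 + 13248) = -5711 + 128*207/((91 - 22977 + 342792)**2 + 13248) = -5711 + 128*207/(319906**2 + 13248) = -5711 + 128*207/(102339848836 + 13248) = -5711 + 128*207/102339862084 = -5711 + 128*207*(1/102339862084) = -5711 + 6624/25584965521 = -146115738083807/25584965521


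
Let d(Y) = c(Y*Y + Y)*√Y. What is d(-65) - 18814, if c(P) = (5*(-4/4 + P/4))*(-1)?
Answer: -18814 - 5195*I*√65 ≈ -18814.0 - 41883.0*I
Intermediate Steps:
c(P) = 5 - 5*P/4 (c(P) = (5*(-4*¼ + P*(¼)))*(-1) = (5*(-1 + P/4))*(-1) = (-5 + 5*P/4)*(-1) = 5 - 5*P/4)
d(Y) = √Y*(5 - 5*Y/4 - 5*Y²/4) (d(Y) = (5 - 5*(Y*Y + Y)/4)*√Y = (5 - 5*(Y² + Y)/4)*√Y = (5 - 5*(Y + Y²)/4)*√Y = (5 + (-5*Y/4 - 5*Y²/4))*√Y = (5 - 5*Y/4 - 5*Y²/4)*√Y = √Y*(5 - 5*Y/4 - 5*Y²/4))
d(-65) - 18814 = 5*√(-65)*(4 - 1*(-65)*(1 - 65))/4 - 18814 = 5*(I*√65)*(4 - 1*(-65)*(-64))/4 - 18814 = 5*(I*√65)*(4 - 4160)/4 - 18814 = (5/4)*(I*√65)*(-4156) - 18814 = -5195*I*√65 - 18814 = -18814 - 5195*I*√65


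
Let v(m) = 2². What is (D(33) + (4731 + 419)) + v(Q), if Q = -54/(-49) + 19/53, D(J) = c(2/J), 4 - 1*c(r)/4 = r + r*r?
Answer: 5629850/1089 ≈ 5169.7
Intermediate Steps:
c(r) = 16 - 4*r - 4*r² (c(r) = 16 - 4*(r + r*r) = 16 - 4*(r + r²) = 16 + (-4*r - 4*r²) = 16 - 4*r - 4*r²)
D(J) = 16 - 16/J² - 8/J (D(J) = 16 - 8/J - 4*4/J² = 16 - 8/J - 16/J² = 16 - 16/J² - 8/J)
Q = 3793/2597 (Q = -54*(-1/49) + 19*(1/53) = 54/49 + 19/53 = 3793/2597 ≈ 1.4605)
v(m) = 4
(D(33) + (4731 + 419)) + v(Q) = ((16 - 16/33² - 8/33) + (4731 + 419)) + 4 = ((16 - 16*1/1089 - 8*1/33) + 5150) + 4 = ((16 - 16/1089 - 8/33) + 5150) + 4 = (17144/1089 + 5150) + 4 = 5625494/1089 + 4 = 5629850/1089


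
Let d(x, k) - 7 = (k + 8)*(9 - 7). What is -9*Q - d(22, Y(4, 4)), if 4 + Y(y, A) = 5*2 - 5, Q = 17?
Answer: -178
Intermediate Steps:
Y(y, A) = 1 (Y(y, A) = -4 + (5*2 - 5) = -4 + (10 - 5) = -4 + 5 = 1)
d(x, k) = 23 + 2*k (d(x, k) = 7 + (k + 8)*(9 - 7) = 7 + (8 + k)*2 = 7 + (16 + 2*k) = 23 + 2*k)
-9*Q - d(22, Y(4, 4)) = -9*17 - (23 + 2*1) = -153 - (23 + 2) = -153 - 1*25 = -153 - 25 = -178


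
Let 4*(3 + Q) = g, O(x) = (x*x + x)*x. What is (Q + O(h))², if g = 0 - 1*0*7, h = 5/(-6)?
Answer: 388129/46656 ≈ 8.3190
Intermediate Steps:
h = -⅚ (h = 5*(-⅙) = -⅚ ≈ -0.83333)
g = 0 (g = 0 + 0*7 = 0 + 0 = 0)
O(x) = x*(x + x²) (O(x) = (x² + x)*x = (x + x²)*x = x*(x + x²))
Q = -3 (Q = -3 + (¼)*0 = -3 + 0 = -3)
(Q + O(h))² = (-3 + (-⅚)²*(1 - ⅚))² = (-3 + (25/36)*(⅙))² = (-3 + 25/216)² = (-623/216)² = 388129/46656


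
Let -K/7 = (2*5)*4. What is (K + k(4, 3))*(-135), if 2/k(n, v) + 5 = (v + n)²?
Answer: 831465/22 ≈ 37794.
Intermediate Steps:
k(n, v) = 2/(-5 + (n + v)²) (k(n, v) = 2/(-5 + (v + n)²) = 2/(-5 + (n + v)²))
K = -280 (K = -7*2*5*4 = -70*4 = -7*40 = -280)
(K + k(4, 3))*(-135) = (-280 + 2/(-5 + (4 + 3)²))*(-135) = (-280 + 2/(-5 + 7²))*(-135) = (-280 + 2/(-5 + 49))*(-135) = (-280 + 2/44)*(-135) = (-280 + 2*(1/44))*(-135) = (-280 + 1/22)*(-135) = -6159/22*(-135) = 831465/22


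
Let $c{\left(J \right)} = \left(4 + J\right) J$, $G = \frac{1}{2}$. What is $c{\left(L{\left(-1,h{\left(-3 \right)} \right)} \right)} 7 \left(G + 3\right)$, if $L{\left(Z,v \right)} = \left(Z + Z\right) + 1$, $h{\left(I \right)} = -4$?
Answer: $- \frac{147}{2} \approx -73.5$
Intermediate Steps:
$L{\left(Z,v \right)} = 1 + 2 Z$ ($L{\left(Z,v \right)} = 2 Z + 1 = 1 + 2 Z$)
$G = \frac{1}{2} \approx 0.5$
$c{\left(J \right)} = J \left(4 + J\right)$
$c{\left(L{\left(-1,h{\left(-3 \right)} \right)} \right)} 7 \left(G + 3\right) = \left(1 + 2 \left(-1\right)\right) \left(4 + \left(1 + 2 \left(-1\right)\right)\right) 7 \left(\frac{1}{2} + 3\right) = \left(1 - 2\right) \left(4 + \left(1 - 2\right)\right) 7 \cdot \frac{7}{2} = - (4 - 1) \frac{49}{2} = \left(-1\right) 3 \cdot \frac{49}{2} = \left(-3\right) \frac{49}{2} = - \frac{147}{2}$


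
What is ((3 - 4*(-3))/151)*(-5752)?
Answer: -86280/151 ≈ -571.39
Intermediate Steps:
((3 - 4*(-3))/151)*(-5752) = ((3 + 12)*(1/151))*(-5752) = (15*(1/151))*(-5752) = (15/151)*(-5752) = -86280/151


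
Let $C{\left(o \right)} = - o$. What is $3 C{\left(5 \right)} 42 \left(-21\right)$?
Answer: $13230$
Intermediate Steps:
$3 C{\left(5 \right)} 42 \left(-21\right) = 3 \left(-1\right) 5 \cdot 42 \left(-21\right) = 3 \left(-5\right) 42 \left(-21\right) = 3 \left(\left(-210\right) \left(-21\right)\right) = 3 \cdot 4410 = 13230$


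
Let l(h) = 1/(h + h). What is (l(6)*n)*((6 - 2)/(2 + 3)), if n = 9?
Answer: ⅗ ≈ 0.60000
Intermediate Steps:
l(h) = 1/(2*h)
(l(6)*n)*((6 - 2)/(2 + 3)) = (((½)/6)*9)*((6 - 2)/(2 + 3)) = (((½)*(⅙))*9)*(4/5) = ((1/12)*9)*(4*(⅕)) = (¾)*(⅘) = ⅗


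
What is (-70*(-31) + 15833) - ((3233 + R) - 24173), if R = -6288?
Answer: 45231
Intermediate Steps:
(-70*(-31) + 15833) - ((3233 + R) - 24173) = (-70*(-31) + 15833) - ((3233 - 6288) - 24173) = (2170 + 15833) - (-3055 - 24173) = 18003 - 1*(-27228) = 18003 + 27228 = 45231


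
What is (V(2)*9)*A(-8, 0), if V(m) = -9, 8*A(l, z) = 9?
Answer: -729/8 ≈ -91.125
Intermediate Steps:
A(l, z) = 9/8 (A(l, z) = (⅛)*9 = 9/8)
(V(2)*9)*A(-8, 0) = -9*9*(9/8) = -81*9/8 = -729/8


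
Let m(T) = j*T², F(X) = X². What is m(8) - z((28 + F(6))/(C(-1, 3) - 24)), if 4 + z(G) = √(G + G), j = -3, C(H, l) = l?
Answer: -188 - 8*I*√42/21 ≈ -188.0 - 2.4689*I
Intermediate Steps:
z(G) = -4 + √2*√G (z(G) = -4 + √(G + G) = -4 + √(2*G) = -4 + √2*√G)
m(T) = -3*T²
m(8) - z((28 + F(6))/(C(-1, 3) - 24)) = -3*8² - (-4 + √2*√((28 + 6²)/(3 - 24))) = -3*64 - (-4 + √2*√((28 + 36)/(-21))) = -192 - (-4 + √2*√(64*(-1/21))) = -192 - (-4 + √2*√(-64/21)) = -192 - (-4 + √2*(8*I*√21/21)) = -192 - (-4 + 8*I*√42/21) = -192 + (4 - 8*I*√42/21) = -188 - 8*I*√42/21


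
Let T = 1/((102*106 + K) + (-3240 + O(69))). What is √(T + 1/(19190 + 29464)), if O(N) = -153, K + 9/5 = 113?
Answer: √57179027222826/610623918 ≈ 0.012384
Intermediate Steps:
K = 556/5 (K = -9/5 + 113 = 556/5 ≈ 111.20)
T = 5/37651 (T = 1/((102*106 + 556/5) + (-3240 - 153)) = 1/((10812 + 556/5) - 3393) = 1/(54616/5 - 3393) = 1/(37651/5) = 5/37651 ≈ 0.00013280)
√(T + 1/(19190 + 29464)) = √(5/37651 + 1/(19190 + 29464)) = √(5/37651 + 1/48654) = √(280921/1831871754) = √57179027222826/610623918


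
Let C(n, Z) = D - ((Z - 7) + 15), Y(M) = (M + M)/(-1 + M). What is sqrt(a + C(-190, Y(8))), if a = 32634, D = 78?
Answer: 4*sqrt(100149)/7 ≈ 180.84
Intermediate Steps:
Y(M) = 2*M/(-1 + M) (Y(M) = (2*M)/(-1 + M) = 2*M/(-1 + M))
C(n, Z) = 70 - Z (C(n, Z) = 78 - ((Z - 7) + 15) = 78 - ((-7 + Z) + 15) = 78 - (8 + Z) = 78 + (-8 - Z) = 70 - Z)
sqrt(a + C(-190, Y(8))) = sqrt(32634 + (70 - 2*8/(-1 + 8))) = sqrt(32634 + (70 - 2*8/7)) = sqrt(32634 + (70 - 1*16/7)) = sqrt(32634 + (70 - 16/7)) = sqrt(32634 + 474/7) = sqrt(228912/7) = 4*sqrt(100149)/7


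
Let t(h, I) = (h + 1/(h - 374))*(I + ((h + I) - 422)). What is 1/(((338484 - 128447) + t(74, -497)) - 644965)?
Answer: -150/80134729 ≈ -1.8718e-6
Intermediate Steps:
t(h, I) = (h + 1/(-374 + h))*(-422 + h + 2*I) (t(h, I) = (h + 1/(-374 + h))*(I + ((I + h) - 422)) = (h + 1/(-374 + h))*(I + (-422 + I + h)) = (h + 1/(-374 + h))*(-422 + h + 2*I))
1/(((338484 - 128447) + t(74, -497)) - 644965) = 1/(((338484 - 128447) + (-422 + 74³ - 796*74² + 2*(-497) + 157829*74 - 748*(-497)*74 + 2*(-497)*74²)/(-374 + 74)) - 644965) = 1/((210037 + (-422 + 405224 - 796*5476 - 994 + 11679346 + 27509944 + 2*(-497)*5476)/(-300)) - 644965) = 1/((210037 - (-422 + 405224 - 4358896 - 994 + 11679346 + 27509944 - 5443144)/300) - 644965) = 1/((210037 - 1/300*29791058) - 644965) = 1/((210037 - 14895529/150) - 644965) = 1/(16610021/150 - 644965) = 1/(-80134729/150) = -150/80134729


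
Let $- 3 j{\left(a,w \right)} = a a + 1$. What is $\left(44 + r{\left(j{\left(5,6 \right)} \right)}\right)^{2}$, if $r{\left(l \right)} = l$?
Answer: $\frac{11236}{9} \approx 1248.4$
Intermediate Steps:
$j{\left(a,w \right)} = - \frac{1}{3} - \frac{a^{2}}{3}$ ($j{\left(a,w \right)} = - \frac{a a + 1}{3} = - \frac{a^{2} + 1}{3} = - \frac{1 + a^{2}}{3} = - \frac{1}{3} - \frac{a^{2}}{3}$)
$\left(44 + r{\left(j{\left(5,6 \right)} \right)}\right)^{2} = \left(44 - \left(\frac{1}{3} + \frac{5^{2}}{3}\right)\right)^{2} = \left(44 - \frac{26}{3}\right)^{2} = \left(\frac{106}{3}\right)^{2} = \frac{11236}{9}$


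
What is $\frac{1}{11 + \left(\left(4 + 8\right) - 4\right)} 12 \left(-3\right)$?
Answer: $- \frac{36}{19} \approx -1.8947$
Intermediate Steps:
$\frac{1}{11 + \left(\left(4 + 8\right) - 4\right)} 12 \left(-3\right) = \frac{1}{11 + \left(12 - 4\right)} 12 \left(-3\right) = \frac{1}{11 + 8} \cdot 12 \left(-3\right) = \frac{1}{19} \cdot 12 \left(-3\right) = \frac{12}{19} \left(-3\right) = - \frac{36}{19}$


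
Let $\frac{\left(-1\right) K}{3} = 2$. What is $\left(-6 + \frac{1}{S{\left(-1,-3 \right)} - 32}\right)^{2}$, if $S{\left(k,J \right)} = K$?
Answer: $\frac{52441}{1444} \approx 36.316$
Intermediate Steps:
$K = -6$ ($K = \left(-3\right) 2 = -6$)
$S{\left(k,J \right)} = -6$
$\left(-6 + \frac{1}{S{\left(-1,-3 \right)} - 32}\right)^{2} = \left(-6 + \frac{1}{-6 - 32}\right)^{2} = \left(-6 + \frac{1}{-38}\right)^{2} = \left(-6 - \frac{1}{38}\right)^{2} = \left(- \frac{229}{38}\right)^{2} = \frac{52441}{1444}$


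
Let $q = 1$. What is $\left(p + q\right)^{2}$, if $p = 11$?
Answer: $144$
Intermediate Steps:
$\left(p + q\right)^{2} = \left(11 + 1\right)^{2} = 12^{2} = 144$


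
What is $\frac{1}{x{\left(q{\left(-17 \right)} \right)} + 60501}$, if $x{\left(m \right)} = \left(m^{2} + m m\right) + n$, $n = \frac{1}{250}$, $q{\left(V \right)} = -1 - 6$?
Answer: $\frac{250}{15149751} \approx 1.6502 \cdot 10^{-5}$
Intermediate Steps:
$q{\left(V \right)} = -7$ ($q{\left(V \right)} = -1 - 6 = -7$)
$n = \frac{1}{250} \approx 0.004$
$x{\left(m \right)} = \frac{1}{250} + 2 m^{2}$ ($x{\left(m \right)} = \left(m^{2} + m m\right) + \frac{1}{250} = \left(m^{2} + m^{2}\right) + \frac{1}{250} = 2 m^{2} + \frac{1}{250} = \frac{1}{250} + 2 m^{2}$)
$\frac{1}{x{\left(q{\left(-17 \right)} \right)} + 60501} = \frac{1}{\left(\frac{1}{250} + 2 \left(-7\right)^{2}\right) + 60501} = \frac{1}{\left(\frac{1}{250} + 2 \cdot 49\right) + 60501} = \frac{1}{\left(\frac{1}{250} + 98\right) + 60501} = \frac{1}{\frac{24501}{250} + 60501} = \frac{1}{\frac{15149751}{250}} = \frac{250}{15149751}$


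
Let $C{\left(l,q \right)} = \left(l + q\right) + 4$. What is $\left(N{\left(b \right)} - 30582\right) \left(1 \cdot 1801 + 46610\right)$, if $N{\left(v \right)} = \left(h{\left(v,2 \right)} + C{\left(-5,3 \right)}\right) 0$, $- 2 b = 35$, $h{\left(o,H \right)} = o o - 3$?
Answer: $-1480505202$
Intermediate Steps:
$h{\left(o,H \right)} = -3 + o^{2}$ ($h{\left(o,H \right)} = o^{2} - 3 = -3 + o^{2}$)
$b = - \frac{35}{2}$ ($b = \left(- \frac{1}{2}\right) 35 = - \frac{35}{2} \approx -17.5$)
$C{\left(l,q \right)} = 4 + l + q$
$N{\left(v \right)} = 0$ ($N{\left(v \right)} = \left(\left(-3 + v^{2}\right) + \left(4 - 5 + 3\right)\right) 0 = \left(\left(-3 + v^{2}\right) + 2\right) 0 = \left(-1 + v^{2}\right) 0 = 0$)
$\left(N{\left(b \right)} - 30582\right) \left(1 \cdot 1801 + 46610\right) = \left(0 - 30582\right) \left(1 \cdot 1801 + 46610\right) = - 30582 \left(1801 + 46610\right) = \left(-30582\right) 48411 = -1480505202$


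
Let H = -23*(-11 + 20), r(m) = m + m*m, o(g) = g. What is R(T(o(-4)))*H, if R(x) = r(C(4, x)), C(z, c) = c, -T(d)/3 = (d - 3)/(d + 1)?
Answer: -8694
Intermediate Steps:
T(d) = -3*(-3 + d)/(1 + d) (T(d) = -3*(d - 3)/(d + 1) = -3*(-3 + d)/(1 + d))
r(m) = m + m²
R(x) = x*(1 + x)
H = -207 (H = -23*9 = -207)
R(T(o(-4)))*H = ((3*(3 - 1*(-4))/(1 - 4))*(1 + 3*(3 - 1*(-4))/(1 - 4)))*(-207) = ((3*(3 + 4)/(-3))*(1 + 3*(3 + 4)/(-3)))*(-207) = ((3*(-⅓)*7)*(1 + 3*(-⅓)*7))*(-207) = -7*(1 - 7)*(-207) = -7*(-6)*(-207) = 42*(-207) = -8694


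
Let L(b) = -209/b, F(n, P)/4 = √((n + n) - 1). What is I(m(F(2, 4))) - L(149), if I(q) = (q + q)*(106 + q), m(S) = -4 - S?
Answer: -107071/149 - 784*√3 ≈ -2076.5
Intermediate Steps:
F(n, P) = 4*√(-1 + 2*n) (F(n, P) = 4*√((n + n) - 1) = 4*√(2*n - 1) = 4*√(-1 + 2*n))
I(q) = 2*q*(106 + q) (I(q) = (2*q)*(106 + q) = 2*q*(106 + q))
I(m(F(2, 4))) - L(149) = 2*(-4 - 4*√(-1 + 2*2))*(106 + (-4 - 4*√(-1 + 2*2))) - (-209)/149 = 2*(-4 - 4*√(-1 + 4))*(106 + (-4 - 4*√(-1 + 4))) - (-209)/149 = 2*(-4 - 4*√3)*(106 + (-4 - 4*√3)) - 1*(-209/149) = 2*(-4 - 4*√3)*(106 + (-4 - 4*√3)) + 209/149 = 2*(-4 - 4*√3)*(102 - 4*√3) + 209/149 = 209/149 + 2*(-4 - 4*√3)*(102 - 4*√3)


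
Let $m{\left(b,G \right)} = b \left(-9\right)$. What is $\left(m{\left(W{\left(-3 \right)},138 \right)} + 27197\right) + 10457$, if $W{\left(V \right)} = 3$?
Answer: $37627$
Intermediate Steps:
$m{\left(b,G \right)} = - 9 b$
$\left(m{\left(W{\left(-3 \right)},138 \right)} + 27197\right) + 10457 = \left(\left(-9\right) 3 + 27197\right) + 10457 = \left(-27 + 27197\right) + 10457 = 27170 + 10457 = 37627$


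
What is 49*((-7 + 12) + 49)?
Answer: 2646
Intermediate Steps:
49*((-7 + 12) + 49) = 49*(5 + 49) = 49*54 = 2646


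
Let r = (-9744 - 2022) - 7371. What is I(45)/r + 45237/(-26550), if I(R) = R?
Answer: -96321691/56454150 ≈ -1.7062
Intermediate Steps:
r = -19137 (r = -11766 - 7371 = -19137)
I(45)/r + 45237/(-26550) = 45/(-19137) + 45237/(-26550) = 45*(-1/19137) + 45237*(-1/26550) = -15/6379 - 15079/8850 = -96321691/56454150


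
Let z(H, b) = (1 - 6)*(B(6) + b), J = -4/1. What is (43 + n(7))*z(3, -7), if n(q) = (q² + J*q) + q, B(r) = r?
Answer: 355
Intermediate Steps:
J = -4 (J = -4*1 = -4)
z(H, b) = -30 - 5*b (z(H, b) = (1 - 6)*(6 + b) = -5*(6 + b) = -30 - 5*b)
n(q) = q² - 3*q (n(q) = (q² - 4*q) + q = q² - 3*q)
(43 + n(7))*z(3, -7) = (43 + 7*(-3 + 7))*(-30 - 5*(-7)) = (43 + 7*4)*(-30 + 35) = (43 + 28)*5 = 71*5 = 355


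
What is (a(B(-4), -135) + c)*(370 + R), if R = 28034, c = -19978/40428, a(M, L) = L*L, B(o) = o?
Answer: 581319674058/1123 ≈ 5.1765e+8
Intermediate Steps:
a(M, L) = L²
c = -9989/20214 (c = -19978*1/40428 = -9989/20214 ≈ -0.49416)
(a(B(-4), -135) + c)*(370 + R) = ((-135)² - 9989/20214)*(370 + 28034) = (18225 - 9989/20214)*28404 = (368390161/20214)*28404 = 581319674058/1123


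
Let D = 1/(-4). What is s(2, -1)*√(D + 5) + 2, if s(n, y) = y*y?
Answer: 2 + √19/2 ≈ 4.1795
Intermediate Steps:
D = -¼ ≈ -0.25000
s(n, y) = y²
s(2, -1)*√(D + 5) + 2 = (-1)²*√(-¼ + 5) + 2 = 1*√(19/4) + 2 = 1*(√19/2) + 2 = √19/2 + 2 = 2 + √19/2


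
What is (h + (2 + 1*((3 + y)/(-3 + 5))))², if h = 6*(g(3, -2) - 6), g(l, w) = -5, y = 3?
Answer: 3721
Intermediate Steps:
h = -66 (h = 6*(-5 - 6) = 6*(-11) = -66)
(h + (2 + 1*((3 + y)/(-3 + 5))))² = (-66 + (2 + 1*((3 + 3)/(-3 + 5))))² = (-66 + (2 + 1*(6/2)))² = (-66 + (2 + 1*(6*(½))))² = (-66 + (2 + 1*3))² = (-66 + (2 + 3))² = (-66 + 5)² = (-61)² = 3721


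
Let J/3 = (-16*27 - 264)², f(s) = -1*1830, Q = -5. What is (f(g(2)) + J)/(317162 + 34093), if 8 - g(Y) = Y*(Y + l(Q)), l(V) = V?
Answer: 483806/117085 ≈ 4.1321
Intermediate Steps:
g(Y) = 8 - Y*(-5 + Y) (g(Y) = 8 - Y*(Y - 5) = 8 - Y*(-5 + Y))
f(s) = -1830
J = 1453248 (J = 3*(-16*27 - 264)² = 3*(-432 - 264)² = 3*(-696)² = 3*484416 = 1453248)
(f(g(2)) + J)/(317162 + 34093) = (-1830 + 1453248)/(317162 + 34093) = 1451418/351255 = 1451418*(1/351255) = 483806/117085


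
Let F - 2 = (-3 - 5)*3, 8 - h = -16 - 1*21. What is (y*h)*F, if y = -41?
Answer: 40590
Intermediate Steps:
h = 45 (h = 8 - (-16 - 1*21) = 8 - (-16 - 21) = 8 - 1*(-37) = 8 + 37 = 45)
F = -22 (F = 2 + (-3 - 5)*3 = 2 - 8*3 = 2 - 24 = -22)
(y*h)*F = -41*45*(-22) = -1845*(-22) = 40590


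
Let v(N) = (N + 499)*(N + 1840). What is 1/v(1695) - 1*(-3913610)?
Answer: 30353137301901/7755790 ≈ 3.9136e+6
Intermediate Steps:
v(N) = (499 + N)*(1840 + N)
1/v(1695) - 1*(-3913610) = 1/(918160 + 1695**2 + 2339*1695) - 1*(-3913610) = 1/(918160 + 2873025 + 3964605) + 3913610 = 1/7755790 + 3913610 = 30353137301901/7755790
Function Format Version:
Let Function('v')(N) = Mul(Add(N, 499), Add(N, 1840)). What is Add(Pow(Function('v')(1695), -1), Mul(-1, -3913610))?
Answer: Rational(30353137301901, 7755790) ≈ 3.9136e+6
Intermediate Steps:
Function('v')(N) = Mul(Add(499, N), Add(1840, N))
Add(Pow(Function('v')(1695), -1), Mul(-1, -3913610)) = Add(Pow(Add(918160, Pow(1695, 2), Mul(2339, 1695)), -1), Mul(-1, -3913610)) = Add(Pow(Add(918160, 2873025, 3964605), -1), 3913610) = Add(Pow(7755790, -1), 3913610) = Add(Rational(1, 7755790), 3913610) = Rational(30353137301901, 7755790)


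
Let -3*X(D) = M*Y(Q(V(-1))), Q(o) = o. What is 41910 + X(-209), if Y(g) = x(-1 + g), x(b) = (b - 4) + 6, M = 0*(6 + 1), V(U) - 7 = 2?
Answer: 41910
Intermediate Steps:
V(U) = 9 (V(U) = 7 + 2 = 9)
M = 0 (M = 0*7 = 0)
x(b) = 2 + b (x(b) = (-4 + b) + 6 = 2 + b)
Y(g) = 1 + g (Y(g) = 2 + (-1 + g) = 1 + g)
X(D) = 0 (X(D) = -0*(1 + 9) = -0*10 = -⅓*0 = 0)
41910 + X(-209) = 41910 + 0 = 41910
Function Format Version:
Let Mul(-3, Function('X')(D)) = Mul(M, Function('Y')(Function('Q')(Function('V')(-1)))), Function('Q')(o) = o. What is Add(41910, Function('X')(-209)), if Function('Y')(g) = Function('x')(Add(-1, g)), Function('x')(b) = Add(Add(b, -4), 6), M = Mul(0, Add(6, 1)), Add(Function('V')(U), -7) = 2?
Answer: 41910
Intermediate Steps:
Function('V')(U) = 9 (Function('V')(U) = Add(7, 2) = 9)
M = 0 (M = Mul(0, 7) = 0)
Function('x')(b) = Add(2, b) (Function('x')(b) = Add(Add(-4, b), 6) = Add(2, b))
Function('Y')(g) = Add(1, g) (Function('Y')(g) = Add(2, Add(-1, g)) = Add(1, g))
Function('X')(D) = 0 (Function('X')(D) = Mul(Rational(-1, 3), Mul(0, Add(1, 9))) = Mul(Rational(-1, 3), Mul(0, 10)) = Mul(Rational(-1, 3), 0) = 0)
Add(41910, Function('X')(-209)) = Add(41910, 0) = 41910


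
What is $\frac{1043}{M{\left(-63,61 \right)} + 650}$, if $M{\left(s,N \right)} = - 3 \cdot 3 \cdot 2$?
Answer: $\frac{1043}{632} \approx 1.6503$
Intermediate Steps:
$M{\left(s,N \right)} = -18$ ($M{\left(s,N \right)} = \left(-3\right) 6 = -18$)
$\frac{1043}{M{\left(-63,61 \right)} + 650} = \frac{1043}{-18 + 650} = \frac{1043}{632}$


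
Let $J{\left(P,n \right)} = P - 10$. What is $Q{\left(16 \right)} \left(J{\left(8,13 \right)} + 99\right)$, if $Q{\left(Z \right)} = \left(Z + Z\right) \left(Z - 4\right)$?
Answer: $37248$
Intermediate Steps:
$J{\left(P,n \right)} = -10 + P$
$Q{\left(Z \right)} = 2 Z \left(-4 + Z\right)$
$Q{\left(16 \right)} \left(J{\left(8,13 \right)} + 99\right) = 2 \cdot 16 \left(-4 + 16\right) \left(\left(-10 + 8\right) + 99\right) = 2 \cdot 16 \cdot 12 \left(-2 + 99\right) = 384 \cdot 97 = 37248$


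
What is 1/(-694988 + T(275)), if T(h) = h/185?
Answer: -37/25714501 ≈ -1.4389e-6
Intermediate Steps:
T(h) = h/185 (T(h) = h*(1/185) = h/185)
1/(-694988 + T(275)) = 1/(-694988 + (1/185)*275) = 1/(-694988 + 55/37) = 1/(-25714501/37) = -37/25714501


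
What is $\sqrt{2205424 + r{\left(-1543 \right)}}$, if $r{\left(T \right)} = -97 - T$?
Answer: $\sqrt{2206870} \approx 1485.6$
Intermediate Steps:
$\sqrt{2205424 + r{\left(-1543 \right)}} = \sqrt{2205424 - -1446} = \sqrt{2205424 + \left(-97 + 1543\right)} = \sqrt{2205424 + 1446} = \sqrt{2206870}$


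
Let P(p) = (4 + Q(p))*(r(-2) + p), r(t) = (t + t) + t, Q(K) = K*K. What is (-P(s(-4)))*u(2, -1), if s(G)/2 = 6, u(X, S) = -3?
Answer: 2664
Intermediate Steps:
Q(K) = K**2
s(G) = 12 (s(G) = 2*6 = 12)
r(t) = 3*t (r(t) = 2*t + t = 3*t)
P(p) = (-6 + p)*(4 + p**2) (P(p) = (4 + p**2)*(3*(-2) + p) = (4 + p**2)*(-6 + p) = (-6 + p)*(4 + p**2))
(-P(s(-4)))*u(2, -1) = -(-24 + 12**3 - 6*12**2 + 4*12)*(-3) = -(-24 + 1728 - 6*144 + 48)*(-3) = -(-24 + 1728 - 864 + 48)*(-3) = -1*888*(-3) = -888*(-3) = 2664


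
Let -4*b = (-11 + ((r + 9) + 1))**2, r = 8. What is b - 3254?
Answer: -13065/4 ≈ -3266.3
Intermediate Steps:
b = -49/4 (b = -(-11 + ((8 + 9) + 1))**2/4 = -(-11 + (17 + 1))**2/4 = -(-11 + 18)**2/4 = -1/4*7**2 = -1/4*49 = -49/4 ≈ -12.250)
b - 3254 = -49/4 - 3254 = -13065/4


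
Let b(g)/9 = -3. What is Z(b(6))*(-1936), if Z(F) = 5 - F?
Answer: -61952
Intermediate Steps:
b(g) = -27 (b(g) = 9*(-3) = -27)
Z(b(6))*(-1936) = (5 - 1*(-27))*(-1936) = (5 + 27)*(-1936) = 32*(-1936) = -61952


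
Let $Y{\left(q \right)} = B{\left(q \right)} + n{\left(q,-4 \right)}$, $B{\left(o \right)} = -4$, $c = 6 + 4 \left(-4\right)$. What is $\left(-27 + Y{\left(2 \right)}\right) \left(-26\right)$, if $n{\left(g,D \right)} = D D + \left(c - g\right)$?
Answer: $702$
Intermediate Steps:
$c = -10$ ($c = 6 - 16 = -10$)
$n{\left(g,D \right)} = -10 + D^{2} - g$ ($n{\left(g,D \right)} = D D - \left(10 + g\right) = D^{2} - \left(10 + g\right) = -10 + D^{2} - g$)
$Y{\left(q \right)} = 2 - q$ ($Y{\left(q \right)} = -4 - \left(10 - 16 + q\right) = -4 - \left(-6 + q\right) = 2 - q$)
$\left(-27 + Y{\left(2 \right)}\right) \left(-26\right) = \left(-27 + \left(2 - 2\right)\right) \left(-26\right) = \left(-27 + 0\right) \left(-26\right) = \left(-27\right) \left(-26\right) = 702$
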